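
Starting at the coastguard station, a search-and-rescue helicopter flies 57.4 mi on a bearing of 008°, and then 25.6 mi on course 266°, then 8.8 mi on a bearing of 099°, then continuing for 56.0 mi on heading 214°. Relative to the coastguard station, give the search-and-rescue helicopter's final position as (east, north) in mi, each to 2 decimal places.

(-40.17, 7.25)

Leg 1 (008°, 57.4 mi): east 57.4 sin 8° = 7.99, north 57.4 cos 8° = 56.84
Leg 2 (266°, 25.6 mi): east 25.6 sin 266° = -25.54, north 25.6 cos 266° = -1.79
Leg 3 (099°, 8.8 mi): east 8.8 sin 99° = 8.69, north 8.8 cos 99° = -1.38
Leg 4 (214°, 56.0 mi): east 56.0 sin 214° = -31.31, north 56.0 cos 214° = -46.43
Summing: -40.17 mi east, 7.25 mi north → (-40.17, 7.25).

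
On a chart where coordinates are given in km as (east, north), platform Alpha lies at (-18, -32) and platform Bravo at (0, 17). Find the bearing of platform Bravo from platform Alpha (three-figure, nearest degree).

Δeast = 0 − -18 = 18.00; Δnorth = 17 − -32 = 49.00.
Bearing = atan2(Δeast, Δnorth) mod 360° = 20.17° ≈ 020°.

020°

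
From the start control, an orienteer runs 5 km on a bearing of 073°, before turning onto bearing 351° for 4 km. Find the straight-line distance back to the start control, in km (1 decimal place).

Leg 1 (073°, 5 km): east 5 sin 73° = 4.78, north 5 cos 73° = 1.46
Leg 2 (351°, 4 km): east 4 sin 351° = -0.63, north 4 cos 351° = 3.95
Net: 4.16 east, 5.41 north. Distance = √((4.16)² + (5.41)²) = 6.824 km.

6.8 km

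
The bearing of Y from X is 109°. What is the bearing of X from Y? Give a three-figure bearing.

289°

Back-bearing = 109° + 180° = 289°.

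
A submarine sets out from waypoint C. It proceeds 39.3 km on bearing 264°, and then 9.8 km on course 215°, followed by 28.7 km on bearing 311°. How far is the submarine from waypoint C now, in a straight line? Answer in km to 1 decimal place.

66.7 km

Leg 1 (264°, 39.3 km): east 39.3 sin 264° = -39.08, north 39.3 cos 264° = -4.11
Leg 2 (215°, 9.8 km): east 9.8 sin 215° = -5.62, north 9.8 cos 215° = -8.03
Leg 3 (311°, 28.7 km): east 28.7 sin 311° = -21.66, north 28.7 cos 311° = 18.83
Net: -66.37 east, 6.69 north. Distance = √((-66.37)² + (6.69)²) = 66.703 km.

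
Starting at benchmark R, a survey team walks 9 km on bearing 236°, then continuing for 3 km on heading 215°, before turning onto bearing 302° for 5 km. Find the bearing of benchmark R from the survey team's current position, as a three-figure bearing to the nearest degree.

Leg 1 (236°, 9 km): east 9 sin 236° = -7.46, north 9 cos 236° = -5.03
Leg 2 (215°, 3 km): east 3 sin 215° = -1.72, north 3 cos 215° = -2.46
Leg 3 (302°, 5 km): east 5 sin 302° = -4.24, north 5 cos 302° = 2.65
Net displacement: -13.42 east, -4.84 north. Direction back to start is (13.42, 4.84): bearing = atan2(13.42, 4.84) mod 360° = 70.17° ≈ 070°.

070°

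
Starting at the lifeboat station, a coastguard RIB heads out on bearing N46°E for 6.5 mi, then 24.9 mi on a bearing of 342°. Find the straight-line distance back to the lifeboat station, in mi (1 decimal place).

Leg 1 (N46°E, 6.5 mi): east 6.5 sin 46° = 4.68, north 6.5 cos 46° = 4.52
Leg 2 (342°, 24.9 mi): east 24.9 sin 342° = -7.69, north 24.9 cos 342° = 23.68
Net: -3.02 east, 28.20 north. Distance = √((-3.02)² + (28.20)²) = 28.358 mi.

28.4 mi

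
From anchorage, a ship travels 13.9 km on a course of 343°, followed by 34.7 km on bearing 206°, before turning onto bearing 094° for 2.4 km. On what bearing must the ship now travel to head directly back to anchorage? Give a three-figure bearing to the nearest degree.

Leg 1 (343°, 13.9 km): east 13.9 sin 343° = -4.06, north 13.9 cos 343° = 13.29
Leg 2 (206°, 34.7 km): east 34.7 sin 206° = -15.21, north 34.7 cos 206° = -31.19
Leg 3 (094°, 2.4 km): east 2.4 sin 94° = 2.39, north 2.4 cos 94° = -0.17
Net displacement: -16.88 east, -18.06 north. Direction back to start is (16.88, 18.06): bearing = atan2(16.88, 18.06) mod 360° = 43.06° ≈ 043°.

043°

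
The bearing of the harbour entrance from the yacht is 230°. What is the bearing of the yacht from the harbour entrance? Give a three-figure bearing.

050°

Back-bearing = 230° − 180° = 050°.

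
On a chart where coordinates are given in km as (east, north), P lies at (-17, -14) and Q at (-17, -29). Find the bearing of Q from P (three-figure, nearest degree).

180°

Δeast = -17 − -17 = 0.00; Δnorth = -29 − -14 = -15.00.
Bearing = atan2(Δeast, Δnorth) mod 360° = 180.00° ≈ 180°.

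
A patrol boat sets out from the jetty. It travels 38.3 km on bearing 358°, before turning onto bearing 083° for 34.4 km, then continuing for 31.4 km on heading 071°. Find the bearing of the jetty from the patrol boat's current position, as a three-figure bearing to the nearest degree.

230°

Leg 1 (358°, 38.3 km): east 38.3 sin 358° = -1.34, north 38.3 cos 358° = 38.28
Leg 2 (083°, 34.4 km): east 34.4 sin 83° = 34.14, north 34.4 cos 83° = 4.19
Leg 3 (071°, 31.4 km): east 31.4 sin 71° = 29.69, north 31.4 cos 71° = 10.22
Net displacement: 62.50 east, 52.69 north. Direction back to start is (-62.50, -52.69): bearing = atan2(-62.50, -52.69) mod 360° = 229.87° ≈ 230°.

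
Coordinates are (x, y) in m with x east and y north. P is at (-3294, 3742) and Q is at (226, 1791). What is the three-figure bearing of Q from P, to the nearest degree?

119°

Δeast = 226 − -3294 = 3520.00; Δnorth = 1791 − 3742 = -1951.00.
Bearing = atan2(Δeast, Δnorth) mod 360° = 119.00° ≈ 119°.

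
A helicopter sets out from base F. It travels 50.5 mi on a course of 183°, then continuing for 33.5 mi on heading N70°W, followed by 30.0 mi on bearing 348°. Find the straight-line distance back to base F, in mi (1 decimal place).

41.5 mi

Leg 1 (183°, 50.5 mi): east 50.5 sin 183° = -2.64, north 50.5 cos 183° = -50.43
Leg 2 (N70°W, 33.5 mi): east 33.5 sin 290° = -31.48, north 33.5 cos 290° = 11.46
Leg 3 (348°, 30.0 mi): east 30.0 sin 348° = -6.24, north 30.0 cos 348° = 29.34
Net: -40.36 east, -9.63 north. Distance = √((-40.36)² + (-9.63)²) = 41.493 mi.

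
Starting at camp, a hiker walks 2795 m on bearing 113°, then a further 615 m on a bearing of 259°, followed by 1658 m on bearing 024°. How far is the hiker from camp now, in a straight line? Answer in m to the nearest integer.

Leg 1 (113°, 2795 m): east 2795 sin 113° = 2572.81, north 2795 cos 113° = -1092.09
Leg 2 (259°, 615 m): east 615 sin 259° = -603.70, north 615 cos 259° = -117.35
Leg 3 (024°, 1658 m): east 1658 sin 24° = 674.37, north 1658 cos 24° = 1514.66
Net: 2643.48 east, 305.22 north. Distance = √((2643.48)² + (305.22)²) = 2661.042 m.

2661 m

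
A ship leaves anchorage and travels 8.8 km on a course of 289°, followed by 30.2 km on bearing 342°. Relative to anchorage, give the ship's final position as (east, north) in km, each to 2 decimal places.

Leg 1 (289°, 8.8 km): east 8.8 sin 289° = -8.32, north 8.8 cos 289° = 2.86
Leg 2 (342°, 30.2 km): east 30.2 sin 342° = -9.33, north 30.2 cos 342° = 28.72
Summing: -17.65 km east, 31.59 km north → (-17.65, 31.59).

(-17.65, 31.59)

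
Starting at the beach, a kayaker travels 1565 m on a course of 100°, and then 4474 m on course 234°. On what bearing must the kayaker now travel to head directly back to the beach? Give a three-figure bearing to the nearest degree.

Leg 1 (100°, 1565 m): east 1565 sin 100° = 1541.22, north 1565 cos 100° = -271.76
Leg 2 (234°, 4474 m): east 4474 sin 234° = -3619.54, north 4474 cos 234° = -2629.75
Net displacement: -2078.32 east, -2901.51 north. Direction back to start is (2078.32, 2901.51): bearing = atan2(2078.32, 2901.51) mod 360° = 35.61° ≈ 036°.

036°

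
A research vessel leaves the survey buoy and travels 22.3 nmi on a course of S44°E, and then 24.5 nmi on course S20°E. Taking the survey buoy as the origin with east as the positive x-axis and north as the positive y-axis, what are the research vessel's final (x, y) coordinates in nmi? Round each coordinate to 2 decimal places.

(23.87, -39.06)

Leg 1 (S44°E, 22.3 nmi): east 22.3 sin 136° = 15.49, north 22.3 cos 136° = -16.04
Leg 2 (S20°E, 24.5 nmi): east 24.5 sin 160° = 8.38, north 24.5 cos 160° = -23.02
Summing: 23.87 nmi east, -39.06 nmi north → (23.87, -39.06).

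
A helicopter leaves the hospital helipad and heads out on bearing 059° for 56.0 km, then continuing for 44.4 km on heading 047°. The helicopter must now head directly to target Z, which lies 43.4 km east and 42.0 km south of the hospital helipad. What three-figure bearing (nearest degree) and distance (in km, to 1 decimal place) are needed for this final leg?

200°, 107.7 km

Leg 1 (059°, 56.0 km): east 56.0 sin 59° = 48.00, north 56.0 cos 59° = 28.84
Leg 2 (047°, 44.4 km): east 44.4 sin 47° = 32.47, north 44.4 cos 47° = 30.28
Current position: (80.47, 59.12). Target: (43.4, -42.0). Remaining: Δeast = -37.07, Δnorth = -101.12.
Bearing = atan2(-37.07, -101.12) mod 360° = 200.13°; distance = √((-37.07)² + (-101.12)²) = 107.705 km.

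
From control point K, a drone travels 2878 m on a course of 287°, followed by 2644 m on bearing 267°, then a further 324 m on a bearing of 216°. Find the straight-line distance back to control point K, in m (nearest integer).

Leg 1 (287°, 2878 m): east 2878 sin 287° = -2752.25, north 2878 cos 287° = 841.45
Leg 2 (267°, 2644 m): east 2644 sin 267° = -2640.38, north 2644 cos 267° = -138.38
Leg 3 (216°, 324 m): east 324 sin 216° = -190.44, north 324 cos 216° = -262.12
Net: -5583.06 east, 440.95 north. Distance = √((-5583.06)² + (440.95)²) = 5600.450 m.

5600 m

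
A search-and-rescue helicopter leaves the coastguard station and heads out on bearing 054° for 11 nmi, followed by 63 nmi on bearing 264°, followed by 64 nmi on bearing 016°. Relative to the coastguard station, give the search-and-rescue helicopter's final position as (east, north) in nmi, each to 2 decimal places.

Leg 1 (054°, 11 nmi): east 11 sin 54° = 8.90, north 11 cos 54° = 6.47
Leg 2 (264°, 63 nmi): east 63 sin 264° = -62.65, north 63 cos 264° = -6.59
Leg 3 (016°, 64 nmi): east 64 sin 16° = 17.64, north 64 cos 16° = 61.52
Summing: -36.11 nmi east, 61.40 nmi north → (-36.11, 61.40).

(-36.11, 61.40)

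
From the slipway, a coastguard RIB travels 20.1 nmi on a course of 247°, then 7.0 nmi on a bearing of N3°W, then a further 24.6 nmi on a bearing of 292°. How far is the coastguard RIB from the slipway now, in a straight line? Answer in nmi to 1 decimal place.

Leg 1 (247°, 20.1 nmi): east 20.1 sin 247° = -18.50, north 20.1 cos 247° = -7.85
Leg 2 (N3°W, 7.0 nmi): east 7.0 sin 357° = -0.37, north 7.0 cos 357° = 6.99
Leg 3 (292°, 24.6 nmi): east 24.6 sin 292° = -22.81, north 24.6 cos 292° = 9.22
Net: -41.68 east, 8.35 north. Distance = √((-41.68)² + (8.35)²) = 42.506 nmi.

42.5 nmi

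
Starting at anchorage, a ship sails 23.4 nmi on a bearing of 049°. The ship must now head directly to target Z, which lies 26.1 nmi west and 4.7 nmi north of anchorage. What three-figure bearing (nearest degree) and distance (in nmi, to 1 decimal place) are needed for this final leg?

Leg 1 (049°, 23.4 nmi): east 23.4 sin 49° = 17.66, north 23.4 cos 49° = 15.35
Current position: (17.66, 15.35). Target: (-26.1, 4.7). Remaining: Δeast = -43.76, Δnorth = -10.65.
Bearing = atan2(-43.76, -10.65) mod 360° = 256.32°; distance = √((-43.76)² + (-10.65)²) = 45.038 nmi.

256°, 45.0 nmi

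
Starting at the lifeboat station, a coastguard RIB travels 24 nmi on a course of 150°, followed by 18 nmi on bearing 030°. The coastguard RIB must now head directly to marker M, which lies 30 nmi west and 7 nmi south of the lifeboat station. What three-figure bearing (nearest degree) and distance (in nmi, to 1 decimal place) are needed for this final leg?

268°, 51.0 nmi

Leg 1 (150°, 24 nmi): east 24 sin 150° = 12.00, north 24 cos 150° = -20.78
Leg 2 (030°, 18 nmi): east 18 sin 30° = 9.00, north 18 cos 30° = 15.59
Current position: (21.00, -5.20). Target: (-30, -7). Remaining: Δeast = -51.00, Δnorth = -1.80.
Bearing = atan2(-51.00, -1.80) mod 360° = 267.97°; distance = √((-51.00)² + (-1.80)²) = 51.032 nmi.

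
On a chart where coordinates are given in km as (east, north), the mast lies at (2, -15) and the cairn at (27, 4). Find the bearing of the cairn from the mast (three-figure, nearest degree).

Δeast = 27 − 2 = 25.00; Δnorth = 4 − -15 = 19.00.
Bearing = atan2(Δeast, Δnorth) mod 360° = 52.77° ≈ 053°.

053°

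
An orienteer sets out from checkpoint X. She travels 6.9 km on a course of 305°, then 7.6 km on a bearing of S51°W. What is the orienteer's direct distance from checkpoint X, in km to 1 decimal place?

11.6 km

Leg 1 (305°, 6.9 km): east 6.9 sin 305° = -5.65, north 6.9 cos 305° = 3.96
Leg 2 (S51°W, 7.6 km): east 7.6 sin 231° = -5.91, north 7.6 cos 231° = -4.78
Net: -11.56 east, -0.83 north. Distance = √((-11.56)² + (-0.83)²) = 11.588 km.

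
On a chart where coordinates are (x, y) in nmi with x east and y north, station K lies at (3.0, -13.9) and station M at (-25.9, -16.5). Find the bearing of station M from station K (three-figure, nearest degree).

265°

Δeast = -25.9 − 3.0 = -28.90; Δnorth = -16.5 − -13.9 = -2.60.
Bearing = atan2(Δeast, Δnorth) mod 360° = 264.86° ≈ 265°.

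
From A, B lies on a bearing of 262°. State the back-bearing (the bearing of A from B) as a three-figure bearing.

Back-bearing = 262° − 180° = 082°.

082°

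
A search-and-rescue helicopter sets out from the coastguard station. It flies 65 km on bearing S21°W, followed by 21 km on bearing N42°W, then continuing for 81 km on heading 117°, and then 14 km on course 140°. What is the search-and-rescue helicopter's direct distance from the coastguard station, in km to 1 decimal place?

102.4 km

Leg 1 (S21°W, 65 km): east 65 sin 201° = -23.29, north 65 cos 201° = -60.68
Leg 2 (N42°W, 21 km): east 21 sin 318° = -14.05, north 21 cos 318° = 15.61
Leg 3 (117°, 81 km): east 81 sin 117° = 72.17, north 81 cos 117° = -36.77
Leg 4 (140°, 14 km): east 14 sin 140° = 9.00, north 14 cos 140° = -10.72
Net: 43.82 east, -92.57 north. Distance = √((43.82)² + (-92.57)²) = 102.424 km.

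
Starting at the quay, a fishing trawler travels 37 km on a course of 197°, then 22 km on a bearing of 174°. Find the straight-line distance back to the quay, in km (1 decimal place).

57.9 km

Leg 1 (197°, 37 km): east 37 sin 197° = -10.82, north 37 cos 197° = -35.38
Leg 2 (174°, 22 km): east 22 sin 174° = 2.30, north 22 cos 174° = -21.88
Net: -8.52 east, -57.26 north. Distance = √((-8.52)² + (-57.26)²) = 57.893 km.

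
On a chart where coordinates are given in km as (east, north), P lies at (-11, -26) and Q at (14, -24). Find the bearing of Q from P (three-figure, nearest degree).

085°

Δeast = 14 − -11 = 25.00; Δnorth = -24 − -26 = 2.00.
Bearing = atan2(Δeast, Δnorth) mod 360° = 85.43° ≈ 085°.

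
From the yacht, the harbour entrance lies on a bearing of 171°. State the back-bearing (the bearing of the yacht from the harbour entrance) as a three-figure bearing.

351°

Back-bearing = 171° + 180° = 351°.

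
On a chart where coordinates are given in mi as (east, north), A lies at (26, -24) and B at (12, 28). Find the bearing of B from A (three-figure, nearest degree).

Δeast = 12 − 26 = -14.00; Δnorth = 28 − -24 = 52.00.
Bearing = atan2(Δeast, Δnorth) mod 360° = 344.93° ≈ 345°.

345°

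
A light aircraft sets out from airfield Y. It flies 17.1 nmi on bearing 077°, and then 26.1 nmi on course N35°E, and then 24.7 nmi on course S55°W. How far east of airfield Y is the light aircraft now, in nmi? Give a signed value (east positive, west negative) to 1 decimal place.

Leg 1 (077°, 17.1 nmi): east 17.1 sin 77° = 16.66, north 17.1 cos 77° = 3.85
Leg 2 (N35°E, 26.1 nmi): east 26.1 sin 35° = 14.97, north 26.1 cos 35° = 21.38
Leg 3 (S55°W, 24.7 nmi): east 24.7 sin 235° = -20.23, north 24.7 cos 235° = -14.17
Net east component: 11.40 nmi.

11.4 nmi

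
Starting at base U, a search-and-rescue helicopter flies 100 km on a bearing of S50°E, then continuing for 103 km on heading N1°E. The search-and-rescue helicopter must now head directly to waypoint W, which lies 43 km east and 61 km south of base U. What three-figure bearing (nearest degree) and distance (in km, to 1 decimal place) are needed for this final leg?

Leg 1 (S50°E, 100 km): east 100 sin 130° = 76.60, north 100 cos 130° = -64.28
Leg 2 (N1°E, 103 km): east 103 sin 1° = 1.80, north 103 cos 1° = 102.98
Current position: (78.40, 38.71). Target: (43, -61). Remaining: Δeast = -35.40, Δnorth = -99.71.
Bearing = atan2(-35.40, -99.71) mod 360° = 199.55°; distance = √((-35.40)² + (-99.71)²) = 105.804 km.

200°, 105.8 km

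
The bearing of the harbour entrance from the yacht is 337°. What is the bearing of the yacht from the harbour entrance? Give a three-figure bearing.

157°

Back-bearing = 337° − 180° = 157°.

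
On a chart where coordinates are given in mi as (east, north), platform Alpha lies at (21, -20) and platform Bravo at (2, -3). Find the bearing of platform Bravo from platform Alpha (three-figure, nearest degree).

312°

Δeast = 2 − 21 = -19.00; Δnorth = -3 − -20 = 17.00.
Bearing = atan2(Δeast, Δnorth) mod 360° = 311.82° ≈ 312°.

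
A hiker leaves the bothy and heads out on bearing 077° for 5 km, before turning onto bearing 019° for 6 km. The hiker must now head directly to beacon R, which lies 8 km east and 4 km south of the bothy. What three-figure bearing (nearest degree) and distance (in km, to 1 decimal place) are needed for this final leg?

174°, 10.9 km

Leg 1 (077°, 5 km): east 5 sin 77° = 4.87, north 5 cos 77° = 1.12
Leg 2 (019°, 6 km): east 6 sin 19° = 1.95, north 6 cos 19° = 5.67
Current position: (6.83, 6.80). Target: (8, -4). Remaining: Δeast = 1.17, Δnorth = -10.80.
Bearing = atan2(1.17, -10.80) mod 360° = 173.79°; distance = √((1.17)² + (-10.80)²) = 10.862 km.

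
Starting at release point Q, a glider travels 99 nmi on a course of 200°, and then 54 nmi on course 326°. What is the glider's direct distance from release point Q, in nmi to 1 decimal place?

80.2 nmi

Leg 1 (200°, 99 nmi): east 99 sin 200° = -33.86, north 99 cos 200° = -93.03
Leg 2 (326°, 54 nmi): east 54 sin 326° = -30.20, north 54 cos 326° = 44.77
Net: -64.06 east, -48.26 north. Distance = √((-64.06)² + (-48.26)²) = 80.202 nmi.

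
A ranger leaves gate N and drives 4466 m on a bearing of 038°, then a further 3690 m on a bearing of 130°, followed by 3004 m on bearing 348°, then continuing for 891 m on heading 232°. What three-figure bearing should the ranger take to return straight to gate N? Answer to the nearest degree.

230°

Leg 1 (038°, 4466 m): east 4466 sin 38° = 2749.54, north 4466 cos 38° = 3519.26
Leg 2 (130°, 3690 m): east 3690 sin 130° = 2826.70, north 3690 cos 130° = -2371.89
Leg 3 (348°, 3004 m): east 3004 sin 348° = -624.57, north 3004 cos 348° = 2938.36
Leg 4 (232°, 891 m): east 891 sin 232° = -702.12, north 891 cos 232° = -548.55
Net displacement: 4249.56 east, 3537.17 north. Direction back to start is (-4249.56, -3537.17): bearing = atan2(-4249.56, -3537.17) mod 360° = 230.23° ≈ 230°.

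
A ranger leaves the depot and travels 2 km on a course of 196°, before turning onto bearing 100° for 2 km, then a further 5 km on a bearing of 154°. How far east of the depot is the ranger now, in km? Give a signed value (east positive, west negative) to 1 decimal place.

3.6 km

Leg 1 (196°, 2 km): east 2 sin 196° = -0.55, north 2 cos 196° = -1.92
Leg 2 (100°, 2 km): east 2 sin 100° = 1.97, north 2 cos 100° = -0.35
Leg 3 (154°, 5 km): east 5 sin 154° = 2.19, north 5 cos 154° = -4.49
Net east component: 3.61 km.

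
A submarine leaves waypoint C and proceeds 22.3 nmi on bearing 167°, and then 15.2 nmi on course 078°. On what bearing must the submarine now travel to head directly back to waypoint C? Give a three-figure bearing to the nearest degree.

313°

Leg 1 (167°, 22.3 nmi): east 22.3 sin 167° = 5.02, north 22.3 cos 167° = -21.73
Leg 2 (078°, 15.2 nmi): east 15.2 sin 78° = 14.87, north 15.2 cos 78° = 3.16
Net displacement: 19.88 east, -18.57 north. Direction back to start is (-19.88, 18.57): bearing = atan2(-19.88, 18.57) mod 360° = 313.04° ≈ 313°.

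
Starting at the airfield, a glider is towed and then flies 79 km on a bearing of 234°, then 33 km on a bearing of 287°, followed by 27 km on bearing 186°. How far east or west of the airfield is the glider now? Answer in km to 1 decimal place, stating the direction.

98.3 km west

Leg 1 (234°, 79 km): east 79 sin 234° = -63.91, north 79 cos 234° = -46.44
Leg 2 (287°, 33 km): east 33 sin 287° = -31.56, north 33 cos 287° = 9.65
Leg 3 (186°, 27 km): east 27 sin 186° = -2.82, north 27 cos 186° = -26.85
Net east component: -98.29 km.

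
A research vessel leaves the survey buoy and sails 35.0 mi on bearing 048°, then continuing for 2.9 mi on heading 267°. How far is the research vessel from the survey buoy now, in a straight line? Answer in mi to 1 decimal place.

32.8 mi

Leg 1 (048°, 35.0 mi): east 35.0 sin 48° = 26.01, north 35.0 cos 48° = 23.42
Leg 2 (267°, 2.9 mi): east 2.9 sin 267° = -2.90, north 2.9 cos 267° = -0.15
Net: 23.11 east, 23.27 north. Distance = √((23.11)² + (23.27)²) = 32.797 mi.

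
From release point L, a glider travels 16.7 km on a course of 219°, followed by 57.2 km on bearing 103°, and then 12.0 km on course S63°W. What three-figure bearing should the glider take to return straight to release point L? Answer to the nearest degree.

Leg 1 (219°, 16.7 km): east 16.7 sin 219° = -10.51, north 16.7 cos 219° = -12.98
Leg 2 (103°, 57.2 km): east 57.2 sin 103° = 55.73, north 57.2 cos 103° = -12.87
Leg 3 (S63°W, 12.0 km): east 12.0 sin 243° = -10.69, north 12.0 cos 243° = -5.45
Net displacement: 34.53 east, -31.29 north. Direction back to start is (-34.53, 31.29): bearing = atan2(-34.53, 31.29) mod 360° = 312.18° ≈ 312°.

312°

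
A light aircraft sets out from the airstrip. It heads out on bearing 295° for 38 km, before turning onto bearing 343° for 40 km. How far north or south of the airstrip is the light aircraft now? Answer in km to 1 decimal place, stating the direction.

54.3 km north

Leg 1 (295°, 38 km): east 38 sin 295° = -34.44, north 38 cos 295° = 16.06
Leg 2 (343°, 40 km): east 40 sin 343° = -11.69, north 40 cos 343° = 38.25
Net north component: 54.31 km.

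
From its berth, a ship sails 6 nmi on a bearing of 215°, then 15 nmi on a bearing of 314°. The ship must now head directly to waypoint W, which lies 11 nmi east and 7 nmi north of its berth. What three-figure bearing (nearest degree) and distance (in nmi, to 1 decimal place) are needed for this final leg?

087°, 25.3 nmi

Leg 1 (215°, 6 nmi): east 6 sin 215° = -3.44, north 6 cos 215° = -4.91
Leg 2 (314°, 15 nmi): east 15 sin 314° = -10.79, north 15 cos 314° = 10.42
Current position: (-14.23, 5.50). Target: (11, 7). Remaining: Δeast = 25.23, Δnorth = 1.50.
Bearing = atan2(25.23, 1.50) mod 360° = 86.61°; distance = √((25.23)² + (1.50)²) = 25.276 nmi.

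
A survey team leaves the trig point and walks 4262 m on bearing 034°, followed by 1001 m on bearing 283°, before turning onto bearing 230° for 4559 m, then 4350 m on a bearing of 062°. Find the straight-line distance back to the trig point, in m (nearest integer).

3365 m

Leg 1 (034°, 4262 m): east 4262 sin 34° = 2383.28, north 4262 cos 34° = 3533.36
Leg 2 (283°, 1001 m): east 1001 sin 283° = -975.34, north 1001 cos 283° = 225.18
Leg 3 (230°, 4559 m): east 4559 sin 230° = -3492.40, north 4559 cos 230° = -2930.47
Leg 4 (062°, 4350 m): east 4350 sin 62° = 3840.82, north 4350 cos 62° = 2042.20
Net: 1756.36 east, 2870.27 north. Distance = √((1756.36)² + (2870.27)²) = 3365.002 m.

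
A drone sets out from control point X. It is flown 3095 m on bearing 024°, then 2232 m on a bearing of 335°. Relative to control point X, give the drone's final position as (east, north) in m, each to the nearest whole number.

(316, 4850)

Leg 1 (024°, 3095 m): east 3095 sin 24° = 1258.85, north 3095 cos 24° = 2827.42
Leg 2 (335°, 2232 m): east 2232 sin 335° = -943.28, north 2232 cos 335° = 2022.88
Summing: 315.57 m east, 4850.30 m north → (316, 4850).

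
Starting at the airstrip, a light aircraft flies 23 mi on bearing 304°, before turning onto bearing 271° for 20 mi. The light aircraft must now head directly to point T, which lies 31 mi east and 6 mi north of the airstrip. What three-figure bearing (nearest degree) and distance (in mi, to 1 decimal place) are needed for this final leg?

096°, 70.4 mi

Leg 1 (304°, 23 mi): east 23 sin 304° = -19.07, north 23 cos 304° = 12.86
Leg 2 (271°, 20 mi): east 20 sin 271° = -20.00, north 20 cos 271° = 0.35
Current position: (-39.06, 13.21). Target: (31, 6). Remaining: Δeast = 70.06, Δnorth = -7.21.
Bearing = atan2(70.06, -7.21) mod 360° = 95.88°; distance = √((70.06)² + (-7.21)²) = 70.435 mi.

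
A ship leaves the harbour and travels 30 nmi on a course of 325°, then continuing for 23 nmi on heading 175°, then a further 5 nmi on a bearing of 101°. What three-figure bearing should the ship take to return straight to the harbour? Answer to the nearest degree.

Leg 1 (325°, 30 nmi): east 30 sin 325° = -17.21, north 30 cos 325° = 24.57
Leg 2 (175°, 23 nmi): east 23 sin 175° = 2.00, north 23 cos 175° = -22.91
Leg 3 (101°, 5 nmi): east 5 sin 101° = 4.91, north 5 cos 101° = -0.95
Net displacement: -10.29 east, 0.71 north. Direction back to start is (10.29, -0.71): bearing = atan2(10.29, -0.71) mod 360° = 93.93° ≈ 094°.

094°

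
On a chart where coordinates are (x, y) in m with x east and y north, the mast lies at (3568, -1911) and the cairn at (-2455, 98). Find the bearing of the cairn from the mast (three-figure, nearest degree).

Δeast = -2455 − 3568 = -6023.00; Δnorth = 98 − -1911 = 2009.00.
Bearing = atan2(Δeast, Δnorth) mod 360° = 288.45° ≈ 288°.

288°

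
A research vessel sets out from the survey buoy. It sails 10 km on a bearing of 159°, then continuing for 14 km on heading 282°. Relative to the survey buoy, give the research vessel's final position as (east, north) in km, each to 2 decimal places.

(-10.11, -6.43)

Leg 1 (159°, 10 km): east 10 sin 159° = 3.58, north 10 cos 159° = -9.34
Leg 2 (282°, 14 km): east 14 sin 282° = -13.69, north 14 cos 282° = 2.91
Summing: -10.11 km east, -6.43 km north → (-10.11, -6.43).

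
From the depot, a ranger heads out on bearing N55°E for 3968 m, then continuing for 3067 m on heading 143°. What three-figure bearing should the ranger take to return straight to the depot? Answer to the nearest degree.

272°

Leg 1 (N55°E, 3968 m): east 3968 sin 55° = 3250.40, north 3968 cos 55° = 2275.95
Leg 2 (143°, 3067 m): east 3067 sin 143° = 1845.77, north 3067 cos 143° = -2449.42
Net displacement: 5096.16 east, -173.46 north. Direction back to start is (-5096.16, 173.46): bearing = atan2(-5096.16, 173.46) mod 360° = 271.95° ≈ 272°.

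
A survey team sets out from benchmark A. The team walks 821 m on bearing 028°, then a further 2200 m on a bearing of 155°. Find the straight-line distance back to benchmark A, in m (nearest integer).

1828 m

Leg 1 (028°, 821 m): east 821 sin 28° = 385.44, north 821 cos 28° = 724.90
Leg 2 (155°, 2200 m): east 2200 sin 155° = 929.76, north 2200 cos 155° = -1993.88
Net: 1315.20 east, -1268.98 north. Distance = √((1315.20)² + (-1268.98)²) = 1827.579 m.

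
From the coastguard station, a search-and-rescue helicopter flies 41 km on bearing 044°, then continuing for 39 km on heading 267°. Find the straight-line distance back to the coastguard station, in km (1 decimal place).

29.4 km

Leg 1 (044°, 41 km): east 41 sin 44° = 28.48, north 41 cos 44° = 29.49
Leg 2 (267°, 39 km): east 39 sin 267° = -38.95, north 39 cos 267° = -2.04
Net: -10.47 east, 27.45 north. Distance = √((-10.47)² + (27.45)²) = 29.379 km.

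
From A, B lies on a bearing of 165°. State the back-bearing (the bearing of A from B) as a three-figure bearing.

345°

Back-bearing = 165° + 180° = 345°.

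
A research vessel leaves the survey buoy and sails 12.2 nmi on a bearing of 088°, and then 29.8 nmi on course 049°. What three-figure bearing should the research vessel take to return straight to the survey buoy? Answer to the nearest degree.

240°

Leg 1 (088°, 12.2 nmi): east 12.2 sin 88° = 12.19, north 12.2 cos 88° = 0.43
Leg 2 (049°, 29.8 nmi): east 29.8 sin 49° = 22.49, north 29.8 cos 49° = 19.55
Net displacement: 34.68 east, 19.98 north. Direction back to start is (-34.68, -19.98): bearing = atan2(-34.68, -19.98) mod 360° = 240.06° ≈ 240°.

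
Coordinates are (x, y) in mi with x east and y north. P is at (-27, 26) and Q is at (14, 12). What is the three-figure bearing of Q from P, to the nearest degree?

Δeast = 14 − -27 = 41.00; Δnorth = 12 − 26 = -14.00.
Bearing = atan2(Δeast, Δnorth) mod 360° = 108.85° ≈ 109°.

109°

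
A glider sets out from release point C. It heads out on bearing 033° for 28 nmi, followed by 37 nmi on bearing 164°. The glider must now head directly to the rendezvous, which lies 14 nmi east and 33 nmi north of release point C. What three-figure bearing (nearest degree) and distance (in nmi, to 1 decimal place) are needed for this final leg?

346°, 46.5 nmi

Leg 1 (033°, 28 nmi): east 28 sin 33° = 15.25, north 28 cos 33° = 23.48
Leg 2 (164°, 37 nmi): east 37 sin 164° = 10.20, north 37 cos 164° = -35.57
Current position: (25.45, -12.08). Target: (14, 33). Remaining: Δeast = -11.45, Δnorth = 45.08.
Bearing = atan2(-11.45, 45.08) mod 360° = 345.75°; distance = √((-11.45)² + (45.08)²) = 46.515 nmi.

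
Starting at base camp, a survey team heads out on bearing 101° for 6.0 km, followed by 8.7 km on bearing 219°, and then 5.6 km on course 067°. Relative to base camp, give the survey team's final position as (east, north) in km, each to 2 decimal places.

Leg 1 (101°, 6.0 km): east 6.0 sin 101° = 5.89, north 6.0 cos 101° = -1.14
Leg 2 (219°, 8.7 km): east 8.7 sin 219° = -5.48, north 8.7 cos 219° = -6.76
Leg 3 (067°, 5.6 km): east 5.6 sin 67° = 5.15, north 5.6 cos 67° = 2.19
Summing: 5.57 km east, -5.72 km north → (5.57, -5.72).

(5.57, -5.72)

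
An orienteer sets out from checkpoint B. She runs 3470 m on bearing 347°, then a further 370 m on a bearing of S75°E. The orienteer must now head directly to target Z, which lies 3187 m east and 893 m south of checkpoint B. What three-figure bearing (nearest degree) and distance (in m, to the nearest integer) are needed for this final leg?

139°, 5522 m

Leg 1 (347°, 3470 m): east 3470 sin 347° = -780.58, north 3470 cos 347° = 3381.06
Leg 2 (S75°E, 370 m): east 370 sin 105° = 357.39, north 370 cos 105° = -95.76
Current position: (-423.19, 3285.30). Target: (3187, -893). Remaining: Δeast = 3610.19, Δnorth = -4178.30.
Bearing = atan2(3610.19, -4178.30) mod 360° = 139.17°; distance = √((3610.19)² + (-4178.30)²) = 5521.925 m.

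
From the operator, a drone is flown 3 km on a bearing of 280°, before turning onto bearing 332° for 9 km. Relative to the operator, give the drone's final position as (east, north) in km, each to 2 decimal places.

Leg 1 (280°, 3 km): east 3 sin 280° = -2.95, north 3 cos 280° = 0.52
Leg 2 (332°, 9 km): east 9 sin 332° = -4.23, north 9 cos 332° = 7.95
Summing: -7.18 km east, 8.47 km north → (-7.18, 8.47).

(-7.18, 8.47)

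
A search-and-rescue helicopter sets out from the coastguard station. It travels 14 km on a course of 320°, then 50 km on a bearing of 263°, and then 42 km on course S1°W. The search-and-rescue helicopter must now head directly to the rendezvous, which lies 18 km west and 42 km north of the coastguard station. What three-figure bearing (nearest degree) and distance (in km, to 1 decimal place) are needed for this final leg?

Leg 1 (320°, 14 km): east 14 sin 320° = -9.00, north 14 cos 320° = 10.72
Leg 2 (263°, 50 km): east 50 sin 263° = -49.63, north 50 cos 263° = -6.09
Leg 3 (S1°W, 42 km): east 42 sin 181° = -0.73, north 42 cos 181° = -41.99
Current position: (-59.36, -37.36). Target: (-18, 42). Remaining: Δeast = 41.36, Δnorth = 79.36.
Bearing = atan2(41.36, 79.36) mod 360° = 27.53°; distance = √((41.36)² + (79.36)²) = 89.493 km.

028°, 89.5 km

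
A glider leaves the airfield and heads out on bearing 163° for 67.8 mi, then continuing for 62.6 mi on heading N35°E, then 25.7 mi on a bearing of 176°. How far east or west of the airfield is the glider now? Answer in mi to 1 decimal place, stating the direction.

Leg 1 (163°, 67.8 mi): east 67.8 sin 163° = 19.82, north 67.8 cos 163° = -64.84
Leg 2 (N35°E, 62.6 mi): east 62.6 sin 35° = 35.91, north 62.6 cos 35° = 51.28
Leg 3 (176°, 25.7 mi): east 25.7 sin 176° = 1.79, north 25.7 cos 176° = -25.64
Net east component: 57.52 mi.

57.5 mi east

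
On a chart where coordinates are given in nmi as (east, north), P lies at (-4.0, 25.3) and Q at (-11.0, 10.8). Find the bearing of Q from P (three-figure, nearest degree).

Δeast = -11.0 − -4.0 = -7.00; Δnorth = 10.8 − 25.3 = -14.50.
Bearing = atan2(Δeast, Δnorth) mod 360° = 205.77° ≈ 206°.

206°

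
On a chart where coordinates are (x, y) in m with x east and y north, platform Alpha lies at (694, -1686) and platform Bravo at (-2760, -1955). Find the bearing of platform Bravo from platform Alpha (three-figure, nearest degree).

266°

Δeast = -2760 − 694 = -3454.00; Δnorth = -1955 − -1686 = -269.00.
Bearing = atan2(Δeast, Δnorth) mod 360° = 265.55° ≈ 266°.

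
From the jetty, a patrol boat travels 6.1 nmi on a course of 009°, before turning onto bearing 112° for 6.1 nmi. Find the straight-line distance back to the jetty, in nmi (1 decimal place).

Leg 1 (009°, 6.1 nmi): east 6.1 sin 9° = 0.95, north 6.1 cos 9° = 6.02
Leg 2 (112°, 6.1 nmi): east 6.1 sin 112° = 5.66, north 6.1 cos 112° = -2.29
Net: 6.61 east, 3.74 north. Distance = √((6.61)² + (3.74)²) = 7.595 nmi.

7.6 nmi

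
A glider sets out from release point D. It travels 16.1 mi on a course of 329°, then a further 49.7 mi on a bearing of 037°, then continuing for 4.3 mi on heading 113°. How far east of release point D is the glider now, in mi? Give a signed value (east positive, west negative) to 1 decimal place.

25.6 mi

Leg 1 (329°, 16.1 mi): east 16.1 sin 329° = -8.29, north 16.1 cos 329° = 13.80
Leg 2 (037°, 49.7 mi): east 49.7 sin 37° = 29.91, north 49.7 cos 37° = 39.69
Leg 3 (113°, 4.3 mi): east 4.3 sin 113° = 3.96, north 4.3 cos 113° = -1.68
Net east component: 25.58 mi.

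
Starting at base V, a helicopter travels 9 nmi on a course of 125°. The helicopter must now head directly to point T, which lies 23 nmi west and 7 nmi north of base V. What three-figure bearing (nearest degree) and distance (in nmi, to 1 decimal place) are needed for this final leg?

292°, 32.7 nmi

Leg 1 (125°, 9 nmi): east 9 sin 125° = 7.37, north 9 cos 125° = -5.16
Current position: (7.37, -5.16). Target: (-23, 7). Remaining: Δeast = -30.37, Δnorth = 12.16.
Bearing = atan2(-30.37, 12.16) mod 360° = 291.82°; distance = √((-30.37)² + (12.16)²) = 32.717 nmi.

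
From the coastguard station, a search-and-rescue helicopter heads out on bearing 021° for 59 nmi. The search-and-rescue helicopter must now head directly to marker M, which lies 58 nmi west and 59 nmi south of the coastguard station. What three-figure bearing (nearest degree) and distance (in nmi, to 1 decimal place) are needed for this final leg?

215°, 138.8 nmi

Leg 1 (021°, 59 nmi): east 59 sin 21° = 21.14, north 59 cos 21° = 55.08
Current position: (21.14, 55.08). Target: (-58, -59). Remaining: Δeast = -79.14, Δnorth = -114.08.
Bearing = atan2(-79.14, -114.08) mod 360° = 214.75°; distance = √((-79.14)² + (-114.08)²) = 138.846 nmi.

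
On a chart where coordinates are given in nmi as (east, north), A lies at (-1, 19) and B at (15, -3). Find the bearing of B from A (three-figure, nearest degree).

Δeast = 15 − -1 = 16.00; Δnorth = -3 − 19 = -22.00.
Bearing = atan2(Δeast, Δnorth) mod 360° = 143.97° ≈ 144°.

144°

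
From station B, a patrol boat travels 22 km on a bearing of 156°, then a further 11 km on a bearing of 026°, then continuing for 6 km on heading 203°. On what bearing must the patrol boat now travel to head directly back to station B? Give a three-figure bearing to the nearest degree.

Leg 1 (156°, 22 km): east 22 sin 156° = 8.95, north 22 cos 156° = -20.10
Leg 2 (026°, 11 km): east 11 sin 26° = 4.82, north 11 cos 26° = 9.89
Leg 3 (203°, 6 km): east 6 sin 203° = -2.34, north 6 cos 203° = -5.52
Net displacement: 11.43 east, -15.73 north. Direction back to start is (-11.43, 15.73): bearing = atan2(-11.43, 15.73) mod 360° = 324.01° ≈ 324°.

324°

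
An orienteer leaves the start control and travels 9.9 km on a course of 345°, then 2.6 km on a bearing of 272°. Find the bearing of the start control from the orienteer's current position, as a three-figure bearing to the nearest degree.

152°

Leg 1 (345°, 9.9 km): east 9.9 sin 345° = -2.56, north 9.9 cos 345° = 9.56
Leg 2 (272°, 2.6 km): east 2.6 sin 272° = -2.60, north 2.6 cos 272° = 0.09
Net displacement: -5.16 east, 9.65 north. Direction back to start is (5.16, -9.65): bearing = atan2(5.16, -9.65) mod 360° = 151.87° ≈ 152°.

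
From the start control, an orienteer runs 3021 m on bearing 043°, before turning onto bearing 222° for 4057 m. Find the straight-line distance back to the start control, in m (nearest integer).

1038 m

Leg 1 (043°, 3021 m): east 3021 sin 43° = 2060.32, north 3021 cos 43° = 2209.42
Leg 2 (222°, 4057 m): east 4057 sin 222° = -2714.66, north 4057 cos 222° = -3014.94
Net: -654.35 east, -805.52 north. Distance = √((-654.35)² + (-805.52)²) = 1037.800 m.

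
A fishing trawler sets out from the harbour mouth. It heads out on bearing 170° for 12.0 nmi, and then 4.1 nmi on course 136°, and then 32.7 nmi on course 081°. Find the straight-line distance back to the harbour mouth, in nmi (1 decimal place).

Leg 1 (170°, 12.0 nmi): east 12.0 sin 170° = 2.08, north 12.0 cos 170° = -11.82
Leg 2 (136°, 4.1 nmi): east 4.1 sin 136° = 2.85, north 4.1 cos 136° = -2.95
Leg 3 (081°, 32.7 nmi): east 32.7 sin 81° = 32.30, north 32.7 cos 81° = 5.12
Net: 37.23 east, -9.65 north. Distance = √((37.23)² + (-9.65)²) = 38.460 nmi.

38.5 nmi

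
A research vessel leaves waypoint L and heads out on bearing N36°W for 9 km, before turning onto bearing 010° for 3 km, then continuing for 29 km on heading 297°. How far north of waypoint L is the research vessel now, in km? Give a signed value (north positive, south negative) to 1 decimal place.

Leg 1 (N36°W, 9 km): east 9 sin 324° = -5.29, north 9 cos 324° = 7.28
Leg 2 (010°, 3 km): east 3 sin 10° = 0.52, north 3 cos 10° = 2.95
Leg 3 (297°, 29 km): east 29 sin 297° = -25.84, north 29 cos 297° = 13.17
Net north component: 23.40 km.

23.4 km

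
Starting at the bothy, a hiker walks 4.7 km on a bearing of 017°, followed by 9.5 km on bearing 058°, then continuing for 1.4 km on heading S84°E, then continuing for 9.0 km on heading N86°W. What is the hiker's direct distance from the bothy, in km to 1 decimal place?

10.2 km

Leg 1 (017°, 4.7 km): east 4.7 sin 17° = 1.37, north 4.7 cos 17° = 4.49
Leg 2 (058°, 9.5 km): east 9.5 sin 58° = 8.06, north 9.5 cos 58° = 5.03
Leg 3 (S84°E, 1.4 km): east 1.4 sin 96° = 1.39, north 1.4 cos 96° = -0.15
Leg 4 (N86°W, 9.0 km): east 9.0 sin 274° = -8.98, north 9.0 cos 274° = 0.63
Net: 1.84 east, 10.01 north. Distance = √((1.84)² + (10.01)²) = 10.179 km.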